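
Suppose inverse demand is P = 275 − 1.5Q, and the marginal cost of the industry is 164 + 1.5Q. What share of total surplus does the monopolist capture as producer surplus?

PS/TS = 0.75

A monopolist chooses Q where MR = MC. MR = 275 − 3Q; setting this equal to 164 + 1.5Q gives Q = 74/3 and P = 238.
CS = ½·(275 − 238)·74/3 = 1369/3.
PS = P·Q − VC(Q) = 238·74/3 − (164·74/3 + ½·1.5·(74/3)²) = 1369.
Share captured = PS/TS = 1369/(5476/3) = 0.75.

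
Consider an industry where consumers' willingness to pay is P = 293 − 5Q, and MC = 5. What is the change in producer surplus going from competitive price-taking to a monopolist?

PS rises by 4147.2

Perfect competition: P = MC = 5, so 293 − 5Q = 5 and Q = 57.6.
PS = (5 − 5)·57.6 = 0.
Monopoly sets MR = MC: 293 − 10Q = 5 ⇒ Q = 28.8, P = 293 − 5·28.8 = 149.
PS = (149 − 5)·28.8 = 4147.2.
Change in producer surplus: 4147.2 − 0 = 4147.2.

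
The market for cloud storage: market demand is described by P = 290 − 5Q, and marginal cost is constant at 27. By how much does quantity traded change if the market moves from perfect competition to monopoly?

Under competition P = MC = 27, so Q = (290 − 27)/5 = 52.6.
A monopolist chooses Q where MR = MC. MR = 290 − 10Q; setting this equal to 27 gives Q = 26.3 and P = 158.5.
Change in quantity traded: 26.3 − 52.6 = −26.3.

Q falls by 26.3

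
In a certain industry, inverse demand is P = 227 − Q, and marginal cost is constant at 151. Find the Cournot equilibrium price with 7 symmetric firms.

In a 7-firm Cournot equilibrium, symmetry and the first-order condition give q = (227 − 151)/(8) = 9.5. So Q = 66.5 and P = 160.5.

P = 160.5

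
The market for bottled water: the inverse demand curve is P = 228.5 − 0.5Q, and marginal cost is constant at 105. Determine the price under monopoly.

P = 166.75

The monopolist equates marginal revenue to marginal cost: 228.5 − Q = 105, so Q = 123.5. From demand, P = 166.75.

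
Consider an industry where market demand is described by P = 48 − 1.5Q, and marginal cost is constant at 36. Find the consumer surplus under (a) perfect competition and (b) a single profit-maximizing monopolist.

Competition: CS = 48; Monopoly: CS = 12

Perfect competition: P = MC = 36, so 48 − 1.5Q = 36 and Q = 8.
CS = ½·(48 − 36)·8 = 48.
The monopolist equates marginal revenue to marginal cost: 48 − 3Q = 36, so Q = 4. From demand, P = 42.
CS = ½·(48 − 42)·4 = 12.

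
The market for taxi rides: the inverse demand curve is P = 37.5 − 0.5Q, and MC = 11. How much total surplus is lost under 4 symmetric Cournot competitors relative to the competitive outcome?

DWL = 28.09

Competitive firms price at marginal cost: P = 11, giving Q = 53.
Cournot with 4 identical firms: the symmetric best-response condition is 37.5 − 2.5q = 11. Each firm produces q = 10.6, total output Q = 42.4, price P = 16.3.
DWL is the triangle between Q = 42.4 and Q = 53: ½·(53 − 42.4)·(16.3 − 11) = 28.09.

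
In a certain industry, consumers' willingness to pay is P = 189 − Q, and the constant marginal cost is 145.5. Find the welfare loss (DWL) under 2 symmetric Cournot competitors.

Perfect competition: P = MC = 145.5, so 189 − Q = 145.5 and Q = 43.5.
With 2 symmetric Cournot firms, each firm's FOC gives 189 − 3q = 145.5, so q = 14.5, Q = 2·14.5 = 29, and P = 160.
DWL is the triangle between Q = 29 and Q = 43.5: ½·(43.5 − 29)·(160 − 145.5) = 105.125.

DWL = 105.125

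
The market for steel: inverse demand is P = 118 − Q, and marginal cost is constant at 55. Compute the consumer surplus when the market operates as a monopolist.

Monopoly sets MR = MC: 118 − 2Q = 55 ⇒ Q = 31.5, P = 118 − 31.5 = 86.5.
CS = ½·(118 − 86.5)·31.5 = 496.125.

CS = 496.125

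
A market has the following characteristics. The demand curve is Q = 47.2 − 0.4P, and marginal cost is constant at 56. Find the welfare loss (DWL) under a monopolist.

DWL = 192.2

Inverting demand: P = 118 − 2.5Q.
Perfect competition: P = MC = 56, so 118 − 2.5Q = 56 and Q = 24.8.
The monopolist equates marginal revenue to marginal cost: 118 − 5Q = 56, so Q = 12.4. From demand, P = 87.
DWL is the triangle between Q = 12.4 and Q = 24.8: ½·(24.8 − 12.4)·(87 − 56) = 192.2.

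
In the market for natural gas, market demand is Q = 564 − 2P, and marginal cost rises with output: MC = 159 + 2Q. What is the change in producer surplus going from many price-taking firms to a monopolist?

Producer surplus rises by 100.86

Inverting demand: P = 282 − 0.5Q.
Under competition P = MC: 282 − 0.5Q = 159 + 2Q ⇒ Q = 49.2, P = 257.4.
PS = P·Q − VC(Q) = 257.4·49.2 − (159·49.2 + ½·2·49.2²) = 2420.64.
A monopolist chooses Q where MR = MC. MR = 282 − Q; setting this equal to 159 + 2Q gives Q = 41 and P = 261.5.
PS = P·Q − VC(Q) = 261.5·41 − (159·41 + ½·2·41²) = 2521.5.
Change in producer surplus: 2521.5 − 2420.64 = 100.86.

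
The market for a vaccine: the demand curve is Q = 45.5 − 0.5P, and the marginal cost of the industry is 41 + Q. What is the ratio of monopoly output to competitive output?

Q_m/Q_c = 0.6

Inverting demand: P = 91 − 2Q.
The monopolist equates marginal revenue to marginal cost: 91 − 4Q = 41 + Q, so Q = 10. From demand, P = 71.
Under competition P = MC: 91 − 2Q = 41 + Q ⇒ Q = 50/3, P = 173/3.
Ratio Q_m/Q_c = 10/(50/3) = 0.6.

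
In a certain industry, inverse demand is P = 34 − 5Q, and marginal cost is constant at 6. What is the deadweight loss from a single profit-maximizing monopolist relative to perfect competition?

DWL = 19.6

Perfect competition: P = MC = 6, so 34 − 5Q = 6 and Q = 5.6.
The monopolist equates marginal revenue to marginal cost: 34 − 10Q = 6, so Q = 2.8. From demand, P = 20.
DWL is the triangle between Q = 2.8 and Q = 5.6: ½·(5.6 − 2.8)·(20 − 6) = 19.6.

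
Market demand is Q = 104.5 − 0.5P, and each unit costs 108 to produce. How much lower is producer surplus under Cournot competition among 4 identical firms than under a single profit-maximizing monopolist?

Inverting demand: P = 209 − 2Q.
A monopolist chooses Q where MR = MC. MR = 209 − 4Q; setting this equal to 108 gives Q = 25.25 and P = 158.5.
PS = (158.5 − 108)·25.25 = 1275.125.
With 4 symmetric Cournot firms, each firm's FOC gives 209 − 10q = 108, so q = 10.1, Q = 4·10.1 = 40.4, and P = 128.2.
PS = (128.2 − 108)·40.4 = 816.08.
Change in producer surplus: 816.08 − 1275.125 = −459.045.

PS falls by 459.045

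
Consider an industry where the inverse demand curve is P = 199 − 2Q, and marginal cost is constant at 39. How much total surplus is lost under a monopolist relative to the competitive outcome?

Under competition P = MC = 39, so Q = (199 − 39)/2 = 80.
A monopolist chooses Q where MR = MC. MR = 199 − 4Q; setting this equal to 39 gives Q = 40 and P = 119.
DWL is the triangle between Q = 40 and Q = 80: ½·(80 − 40)·(119 − 39) = 1600.

DWL = 1600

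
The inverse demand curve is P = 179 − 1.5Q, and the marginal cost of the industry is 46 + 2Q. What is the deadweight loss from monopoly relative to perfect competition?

Under competition P = MC: 179 − 1.5Q = 46 + 2Q ⇒ Q = 38, P = 122.
A monopolist chooses Q where MR = MC. MR = 179 − 3Q; setting this equal to 46 + 2Q gives Q = 26.6 and P = 139.1.
CS = ½·(179 − 122)·38 = 1083; PS = (122·38 − 46·38 − ½·2·38²) = 1444; TS = 2527.
CS = ½·(179 − 139.1)·26.6 = 530.67; PS = (139.1·26.6 − 46·26.6 − ½·2·26.6²) = 1768.9; TS = 2299.57.
DWL = 2527 − 2299.57 = 227.43.

DWL = 227.43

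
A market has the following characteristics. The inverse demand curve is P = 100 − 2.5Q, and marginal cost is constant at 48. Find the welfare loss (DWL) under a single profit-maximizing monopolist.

DWL = 135.2

Competitive firms price at marginal cost: P = 48, giving Q = 20.8.
Monopoly sets MR = MC: 100 − 5Q = 48 ⇒ Q = 10.4, P = 100 − 2.5·10.4 = 74.
DWL is the triangle between Q = 10.4 and Q = 20.8: ½·(20.8 − 10.4)·(74 − 48) = 135.2.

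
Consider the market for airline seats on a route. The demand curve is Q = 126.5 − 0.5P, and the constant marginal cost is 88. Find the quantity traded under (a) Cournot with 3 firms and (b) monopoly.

Inverting demand: P = 253 − 2Q.
In a 3-firm Cournot equilibrium, symmetry and the first-order condition give q = (253 − 88)/(8) = 20.625. So Q = 61.875 and P = 129.25.
A monopolist chooses Q where MR = MC. MR = 253 − 4Q; setting this equal to 88 gives Q = 41.25 and P = 170.5.

Cournot: Q = 61.875; Monopoly: Q = 41.25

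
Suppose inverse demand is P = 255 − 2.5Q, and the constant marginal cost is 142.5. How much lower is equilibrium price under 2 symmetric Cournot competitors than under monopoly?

Equilibrium price falls by 18.75

A monopolist chooses Q where MR = MC. MR = 255 − 5Q; setting this equal to 142.5 gives Q = 22.5 and P = 198.75.
In a 2-firm Cournot equilibrium, symmetry and the first-order condition give q = (255 − 142.5)/(7.5) = 15. So Q = 30 and P = 180.
Change in equilibrium price: 180 − 198.75 = −18.75.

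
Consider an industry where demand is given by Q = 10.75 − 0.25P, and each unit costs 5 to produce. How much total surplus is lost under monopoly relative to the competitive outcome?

Inverting demand: P = 43 − 4Q.
Under competition P = MC = 5, so Q = (43 − 5)/4 = 9.5.
A monopolist chooses Q where MR = MC. MR = 43 − 8Q; setting this equal to 5 gives Q = 4.75 and P = 24.
DWL is the triangle between Q = 4.75 and Q = 9.5: ½·(9.5 − 4.75)·(24 − 5) = 45.125.

DWL = 45.125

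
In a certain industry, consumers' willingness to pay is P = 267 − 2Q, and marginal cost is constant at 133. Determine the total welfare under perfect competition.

TS = 4489

Competitive firms price at marginal cost: P = 133, giving Q = 67.
CS = ½·(267 − 133)·67 = 4489; PS = (133 − 133)·67 = 0; TS = 4489.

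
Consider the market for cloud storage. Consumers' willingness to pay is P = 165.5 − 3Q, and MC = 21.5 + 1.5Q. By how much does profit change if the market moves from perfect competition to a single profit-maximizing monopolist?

Competitive equilibrium sets price equal to marginal cost: 165.5 − 3Q = 21.5 + 1.5Q, so Q = 32 and P = 69.5.
Profit = 69.5·32 − (21.5·32 + ½·1.5·32²) = 768.
A monopolist chooses Q where MR = MC. MR = 165.5 − 6Q; setting this equal to 21.5 + 1.5Q gives Q = 19.2 and P = 107.9.
Profit = 107.9·19.2 − (21.5·19.2 + ½·1.5·19.2²) = 1382.4.
Change in profit: 1382.4 − 768 = 614.4.

Profit rises by 614.4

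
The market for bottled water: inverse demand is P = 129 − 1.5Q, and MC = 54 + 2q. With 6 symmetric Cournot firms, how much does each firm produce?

Cournot with 6 identical firms: the symmetric best-response condition is 129 − 10.5q = 54 + 2q. Each firm produces q = 6, total output Q = 36, price P = 75.

q_i = 6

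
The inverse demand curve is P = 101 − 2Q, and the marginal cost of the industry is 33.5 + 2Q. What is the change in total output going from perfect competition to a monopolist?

Total output falls by 5.625

Competitive equilibrium sets price equal to marginal cost: 101 − 2Q = 33.5 + 2Q, so Q = 16.875 and P = 67.25.
The monopolist equates marginal revenue to marginal cost: 101 − 4Q = 33.5 + 2Q, so Q = 11.25. From demand, P = 78.5.
Change in total output: 11.25 − 16.875 = −5.625.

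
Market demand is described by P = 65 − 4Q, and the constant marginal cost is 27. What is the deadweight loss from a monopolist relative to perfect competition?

Under competition P = MC = 27, so Q = (65 − 27)/4 = 9.5.
Monopoly sets MR = MC: 65 − 8Q = 27 ⇒ Q = 4.75, P = 65 − 4·4.75 = 46.
DWL is the triangle between Q = 4.75 and Q = 9.5: ½·(9.5 − 4.75)·(46 − 27) = 45.125.

DWL = 45.125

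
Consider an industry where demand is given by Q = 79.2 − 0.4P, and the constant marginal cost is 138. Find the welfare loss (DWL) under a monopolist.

Inverting demand: P = 198 − 2.5Q.
Perfect competition: P = MC = 138, so 198 − 2.5Q = 138 and Q = 24.
A monopolist chooses Q where MR = MC. MR = 198 − 5Q; setting this equal to 138 gives Q = 12 and P = 168.
DWL is the triangle between Q = 12 and Q = 24: ½·(24 − 12)·(168 − 138) = 180.

DWL = 180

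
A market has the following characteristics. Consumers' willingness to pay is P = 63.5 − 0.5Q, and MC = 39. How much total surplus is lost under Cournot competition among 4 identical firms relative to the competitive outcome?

DWL = 24.01

Perfect competition: P = MC = 39, so 63.5 − 0.5Q = 39 and Q = 49.
Cournot with 4 identical firms: the symmetric best-response condition is 63.5 − 2.5q = 39. Each firm produces q = 9.8, total output Q = 39.2, price P = 43.9.
DWL is the triangle between Q = 39.2 and Q = 49: ½·(49 − 39.2)·(43.9 − 39) = 24.01.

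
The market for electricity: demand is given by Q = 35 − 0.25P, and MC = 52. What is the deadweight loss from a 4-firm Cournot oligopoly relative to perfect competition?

Inverting demand: P = 140 − 4Q.
Under competition P = MC = 52, so Q = (140 − 52)/4 = 22.
With 4 symmetric Cournot firms, each firm's FOC gives 140 − 20q = 52, so q = 4.4, Q = 4·4.4 = 17.6, and P = 69.6.
DWL is the triangle between Q = 17.6 and Q = 22: ½·(22 − 17.6)·(69.6 − 52) = 38.72.

DWL = 38.72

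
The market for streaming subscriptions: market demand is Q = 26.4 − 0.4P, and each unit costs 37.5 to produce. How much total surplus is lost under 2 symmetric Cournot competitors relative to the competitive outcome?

DWL = 18.05

Inverting demand: P = 66 − 2.5Q.
Under competition P = MC = 37.5, so Q = (66 − 37.5)/2.5 = 11.4.
Cournot with 2 identical firms: the symmetric best-response condition is 66 − 7.5q = 37.5. Each firm produces q = 3.8, total output Q = 7.6, price P = 47.
DWL is the triangle between Q = 7.6 and Q = 11.4: ½·(11.4 − 7.6)·(47 − 37.5) = 18.05.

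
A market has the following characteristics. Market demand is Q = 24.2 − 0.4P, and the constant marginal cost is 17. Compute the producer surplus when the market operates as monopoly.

Inverting demand: P = 60.5 − 2.5Q.
A monopolist chooses Q where MR = MC. MR = 60.5 − 5Q; setting this equal to 17 gives Q = 8.7 and P = 38.75.
PS = (38.75 − 17)·8.7 = 189.225.

PS = 189.225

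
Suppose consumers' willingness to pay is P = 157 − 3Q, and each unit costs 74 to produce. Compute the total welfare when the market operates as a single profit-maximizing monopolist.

TS = 861.125

A monopolist chooses Q where MR = MC. MR = 157 − 6Q; setting this equal to 74 gives Q = 83/6 and P = 115.5.
CS = ½·(157 − 115.5)·83/6 = 6889/24; PS = (115.5 − 74)·83/6 = 6889/12; TS = 861.125.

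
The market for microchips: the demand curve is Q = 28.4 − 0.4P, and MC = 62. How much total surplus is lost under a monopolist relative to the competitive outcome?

DWL = 4.05

Inverting demand: P = 71 − 2.5Q.
Competitive firms price at marginal cost: P = 62, giving Q = 3.6.
The monopolist equates marginal revenue to marginal cost: 71 − 5Q = 62, so Q = 1.8. From demand, P = 66.5.
DWL is the triangle between Q = 1.8 and Q = 3.6: ½·(3.6 − 1.8)·(66.5 − 62) = 4.05.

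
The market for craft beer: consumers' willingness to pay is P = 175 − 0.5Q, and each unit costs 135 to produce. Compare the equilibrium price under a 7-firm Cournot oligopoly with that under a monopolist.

Cournot with 7 identical firms: the symmetric best-response condition is 175 − 4q = 135. Each firm produces q = 10, total output Q = 70, price P = 140.
Monopoly sets MR = MC: 175 − Q = 135 ⇒ Q = 40, P = 175 − 0.5·40 = 155.

Cournot: P = 140; Monopoly: P = 155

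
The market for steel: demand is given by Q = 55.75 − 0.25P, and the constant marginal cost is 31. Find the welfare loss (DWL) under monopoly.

DWL = 1152

Inverting demand: P = 223 − 4Q.
Under competition P = MC = 31, so Q = (223 − 31)/4 = 48.
The monopolist equates marginal revenue to marginal cost: 223 − 8Q = 31, so Q = 24. From demand, P = 127.
DWL is the triangle between Q = 24 and Q = 48: ½·(48 − 24)·(127 − 31) = 1152.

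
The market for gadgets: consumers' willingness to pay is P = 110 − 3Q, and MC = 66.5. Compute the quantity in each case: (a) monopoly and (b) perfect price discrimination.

Monopoly: Q = 7.25; Perfect PD: Q = 14.5

A monopolist chooses Q where MR = MC. MR = 110 − 6Q; setting this equal to 66.5 gives Q = 7.25 and P = 88.25.
A perfectly discriminating monopolist sells every unit with P(Q) ≥ MC(Q), so output equals the competitive quantity Q = 14.5. Each buyer pays their reservation price, so CS = 0 and the firm captures all surplus.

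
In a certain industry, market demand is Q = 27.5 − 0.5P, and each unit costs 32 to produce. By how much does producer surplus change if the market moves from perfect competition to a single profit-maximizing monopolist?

Inverting demand: P = 55 − 2Q.
Competitive firms price at marginal cost: P = 32, giving Q = 11.5.
PS = (32 − 32)·11.5 = 0.
A monopolist chooses Q where MR = MC. MR = 55 − 4Q; setting this equal to 32 gives Q = 5.75 and P = 43.5.
PS = (43.5 − 32)·5.75 = 66.125.
Change in producer surplus: 66.125 − 0 = 66.125.

PS rises by 66.125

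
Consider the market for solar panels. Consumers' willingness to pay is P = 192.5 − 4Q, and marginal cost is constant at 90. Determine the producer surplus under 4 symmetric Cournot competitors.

PS = 420.25

In a 4-firm Cournot equilibrium, symmetry and the first-order condition give q = (192.5 − 90)/(20) = 5.125. So Q = 20.5 and P = 110.5.
PS = (110.5 − 90)·20.5 = 420.25.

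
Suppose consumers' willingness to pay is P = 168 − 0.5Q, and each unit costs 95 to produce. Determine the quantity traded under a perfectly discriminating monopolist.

A perfectly discriminating monopolist sells every unit with P(Q) ≥ MC(Q), so output equals the competitive quantity Q = 146. Each buyer pays their reservation price, so CS = 0 and the firm captures all surplus.

Q = 146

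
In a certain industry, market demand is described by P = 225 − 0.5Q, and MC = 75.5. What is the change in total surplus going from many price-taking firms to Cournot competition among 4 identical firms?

Perfect competition: P = MC = 75.5, so 225 − 0.5Q = 75.5 and Q = 299.
CS = ½·(225 − 75.5)·299 = 22350.25; PS = (75.5 − 75.5)·299 = 0; TS = 22350.25.
With 4 symmetric Cournot firms, each firm's FOC gives 225 − 2.5q = 75.5, so q = 59.8, Q = 4·59.8 = 239.2, and P = 105.4.
CS = ½·(225 − 105.4)·239.2 = 14304.16; PS = (105.4 − 75.5)·239.2 = 7152.08; TS = 21456.24.
Change in total surplus: 21456.24 − 22350.25 = −894.01.

Total surplus falls by 894.01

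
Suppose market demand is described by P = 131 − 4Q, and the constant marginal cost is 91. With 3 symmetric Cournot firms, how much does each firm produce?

In a 3-firm Cournot equilibrium, symmetry and the first-order condition give q = (131 − 91)/(16) = 2.5. So Q = 7.5 and P = 101.

q_i = 2.5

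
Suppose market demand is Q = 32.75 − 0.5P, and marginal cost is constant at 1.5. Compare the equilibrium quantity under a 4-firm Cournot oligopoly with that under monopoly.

Cournot: Q = 25.6; Monopoly: Q = 16

Inverting demand: P = 65.5 − 2Q.
In a 4-firm Cournot equilibrium, symmetry and the first-order condition give q = (65.5 − 1.5)/(10) = 6.4. So Q = 25.6 and P = 14.3.
Monopoly sets MR = MC: 65.5 − 4Q = 1.5 ⇒ Q = 16, P = 65.5 − 2·16 = 33.5.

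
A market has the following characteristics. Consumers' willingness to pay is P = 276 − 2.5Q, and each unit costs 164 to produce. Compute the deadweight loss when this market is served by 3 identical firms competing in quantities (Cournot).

Perfect competition: P = MC = 164, so 276 − 2.5Q = 164 and Q = 44.8.
With 3 symmetric Cournot firms, each firm's FOC gives 276 − 10q = 164, so q = 11.2, Q = 3·11.2 = 33.6, and P = 192.
DWL is the triangle between Q = 33.6 and Q = 44.8: ½·(44.8 − 33.6)·(192 − 164) = 156.8.

DWL = 156.8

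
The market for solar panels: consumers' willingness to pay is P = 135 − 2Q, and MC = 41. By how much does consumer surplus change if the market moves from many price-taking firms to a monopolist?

CS falls by 1656.75

Under competition P = MC = 41, so Q = (135 − 41)/2 = 47.
CS = ½·(135 − 41)·47 = 2209.
A monopolist chooses Q where MR = MC. MR = 135 − 4Q; setting this equal to 41 gives Q = 23.5 and P = 88.
CS = ½·(135 − 88)·23.5 = 552.25.
Change in consumer surplus: 552.25 − 2209 = −1656.75.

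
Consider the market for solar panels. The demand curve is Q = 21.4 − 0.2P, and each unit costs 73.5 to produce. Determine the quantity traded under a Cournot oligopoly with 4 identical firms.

Inverting demand: P = 107 − 5Q.
Cournot with 4 identical firms: the symmetric best-response condition is 107 − 25q = 73.5. Each firm produces q = 1.34, total output Q = 5.36, price P = 80.2.

Q = 5.36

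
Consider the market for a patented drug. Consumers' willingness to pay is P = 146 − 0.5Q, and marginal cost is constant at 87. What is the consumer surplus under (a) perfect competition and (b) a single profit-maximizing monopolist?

Competition: CS = 3481; Monopoly: CS = 870.25

Under competition P = MC = 87, so Q = (146 − 87)/0.5 = 118.
CS = ½·(146 − 87)·118 = 3481.
A monopolist chooses Q where MR = MC. MR = 146 − Q; setting this equal to 87 gives Q = 59 and P = 116.5.
CS = ½·(146 − 116.5)·59 = 870.25.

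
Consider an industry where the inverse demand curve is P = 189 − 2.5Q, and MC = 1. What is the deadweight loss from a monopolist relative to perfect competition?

DWL = 1767.2

Under competition P = MC = 1, so Q = (189 − 1)/2.5 = 75.2.
Monopoly sets MR = MC: 189 − 5Q = 1 ⇒ Q = 37.6, P = 189 − 2.5·37.6 = 95.
DWL is the triangle between Q = 37.6 and Q = 75.2: ½·(75.2 − 37.6)·(95 − 1) = 1767.2.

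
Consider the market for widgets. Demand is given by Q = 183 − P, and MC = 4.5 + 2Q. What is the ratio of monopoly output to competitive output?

Inverting demand: P = 183 − Q.
The monopolist equates marginal revenue to marginal cost: 183 − 2Q = 4.5 + 2Q, so Q = 44.625. From demand, P = 138.375.
Competitive equilibrium sets price equal to marginal cost: 183 − Q = 4.5 + 2Q, so Q = 59.5 and P = 123.5.
Ratio Q_m/Q_c = 44.625/59.5 = 0.75.

Q_m/Q_c = 0.75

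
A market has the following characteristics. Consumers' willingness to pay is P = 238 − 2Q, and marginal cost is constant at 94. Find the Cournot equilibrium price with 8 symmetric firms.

P = 110

In a 8-firm Cournot equilibrium, symmetry and the first-order condition give q = (238 − 94)/(18) = 8. So Q = 64 and P = 110.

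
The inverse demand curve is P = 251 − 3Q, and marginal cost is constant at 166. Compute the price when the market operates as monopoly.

Monopoly sets MR = MC: 251 − 6Q = 166 ⇒ Q = 85/6, P = 251 − 3·85/6 = 208.5.

P = 208.5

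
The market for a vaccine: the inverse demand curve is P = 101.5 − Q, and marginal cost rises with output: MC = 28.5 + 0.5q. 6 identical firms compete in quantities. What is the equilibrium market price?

P = 43.1

Cournot with 6 identical firms: the symmetric best-response condition is 101.5 − 7q = 28.5 + 0.5q. Each firm produces q = 146/15, total output Q = 58.4, price P = 43.1.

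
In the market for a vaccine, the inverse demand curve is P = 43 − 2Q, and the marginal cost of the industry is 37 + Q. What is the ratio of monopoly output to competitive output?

Q_m/Q_c = 0.6

A monopolist chooses Q where MR = MC. MR = 43 − 4Q; setting this equal to 37 + Q gives Q = 1.2 and P = 40.6.
Competitive equilibrium sets price equal to marginal cost: 43 − 2Q = 37 + Q, so Q = 2 and P = 39.
Ratio Q_m/Q_c = 1.2/2 = 0.6.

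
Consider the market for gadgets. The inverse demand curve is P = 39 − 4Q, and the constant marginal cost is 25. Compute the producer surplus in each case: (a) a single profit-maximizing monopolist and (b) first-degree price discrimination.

Monopoly: PS = 12.25; Perfect PD: PS = 24.5

The monopolist equates marginal revenue to marginal cost: 39 − 8Q = 25, so Q = 1.75. From demand, P = 32.
PS = (32 − 25)·1.75 = 12.25.
With perfect price discrimination, output is the efficient level Q = 3.5 (where demand meets MC), but every buyer pays their willingness to pay: CS = 0 and PS = total surplus.
PS = ½·(39 − 25)·3.5 = 24.5.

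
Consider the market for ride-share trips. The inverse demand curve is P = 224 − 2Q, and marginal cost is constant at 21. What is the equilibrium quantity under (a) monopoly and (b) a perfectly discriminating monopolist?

Monopoly: Q = 50.75; Perfect PD: Q = 101.5

Monopoly sets MR = MC: 224 − 4Q = 21 ⇒ Q = 50.75, P = 224 − 2·50.75 = 122.5.
A perfectly discriminating monopolist sells every unit with P(Q) ≥ MC(Q), so output equals the competitive quantity Q = 101.5. Each buyer pays their reservation price, so CS = 0 and the firm captures all surplus.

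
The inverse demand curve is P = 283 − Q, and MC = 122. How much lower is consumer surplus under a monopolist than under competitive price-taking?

Consumer surplus falls by 9720.375

Competitive firms price at marginal cost: P = 122, giving Q = 161.
CS = ½·(283 − 122)·161 = 12960.5.
Monopoly sets MR = MC: 283 − 2Q = 122 ⇒ Q = 80.5, P = 283 − 80.5 = 202.5.
CS = ½·(283 − 202.5)·80.5 = 3240.125.
Change in consumer surplus: 3240.125 − 12960.5 = −9720.375.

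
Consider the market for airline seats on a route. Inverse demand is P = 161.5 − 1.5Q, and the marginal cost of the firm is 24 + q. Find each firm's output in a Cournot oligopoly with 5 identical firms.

With 5 symmetric Cournot firms, each firm's FOC gives 161.5 − 9q = 24 + q, so q = 13.75, Q = 5·13.75 = 68.75, and P = 58.375.

q_i = 13.75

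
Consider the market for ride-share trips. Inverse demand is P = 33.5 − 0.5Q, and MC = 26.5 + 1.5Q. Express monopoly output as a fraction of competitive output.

The monopolist equates marginal revenue to marginal cost: 33.5 − Q = 26.5 + 1.5Q, so Q = 2.8. From demand, P = 32.1.
Under competition P = MC: 33.5 − 0.5Q = 26.5 + 1.5Q ⇒ Q = 3.5, P = 31.75.
Ratio Q_m/Q_c = 2.8/3.5 = 0.8.

Q_m/Q_c = 0.8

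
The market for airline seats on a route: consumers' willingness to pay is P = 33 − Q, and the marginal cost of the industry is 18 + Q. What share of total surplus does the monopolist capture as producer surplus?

PS/TS = 0.75

A monopolist chooses Q where MR = MC. MR = 33 − 2Q; setting this equal to 18 + Q gives Q = 5 and P = 28.
CS = ½·(33 − 28)·5 = 12.5.
PS = P·Q − VC(Q) = 28·5 − (18·5 + ½·1·5²) = 37.5.
Share captured = PS/TS = 37.5/50 = 0.75.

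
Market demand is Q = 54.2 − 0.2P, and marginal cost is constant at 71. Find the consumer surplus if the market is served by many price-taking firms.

Inverting demand: P = 271 − 5Q.
Under competition P = MC = 71, so Q = (271 − 71)/5 = 40.
CS = ½·(271 − 71)·40 = 4000.

CS = 4000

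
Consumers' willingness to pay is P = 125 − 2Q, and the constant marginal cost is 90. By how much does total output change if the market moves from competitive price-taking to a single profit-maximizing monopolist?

Q falls by 8.75

Perfect competition: P = MC = 90, so 125 − 2Q = 90 and Q = 17.5.
A monopolist chooses Q where MR = MC. MR = 125 − 4Q; setting this equal to 90 gives Q = 8.75 and P = 107.5.
Change in total output: 8.75 − 17.5 = −8.75.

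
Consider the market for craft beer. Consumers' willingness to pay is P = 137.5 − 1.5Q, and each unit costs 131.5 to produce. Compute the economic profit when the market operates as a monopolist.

Monopoly sets MR = MC: 137.5 − 3Q = 131.5 ⇒ Q = 2, P = 137.5 − 1.5·2 = 134.5.
Profit = (134.5 − 131.5)·2 = 6.

Profit = 6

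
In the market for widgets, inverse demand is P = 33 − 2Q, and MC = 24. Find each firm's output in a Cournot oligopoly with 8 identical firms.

q_i = 0.5

With 8 symmetric Cournot firms, each firm's FOC gives 33 − 18q = 24, so q = 0.5, Q = 8·0.5 = 4, and P = 25.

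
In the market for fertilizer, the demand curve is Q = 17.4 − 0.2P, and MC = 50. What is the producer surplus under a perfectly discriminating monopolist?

Inverting demand: P = 87 − 5Q.
Under first-degree price discrimination the firm charges each unit its demand price and produces up to where P = MC, i.e. Q = 7.4. Consumer surplus is zero; producer surplus equals total surplus.
PS = ½·(87 − 50)·7.4 = 136.9.

PS = 136.9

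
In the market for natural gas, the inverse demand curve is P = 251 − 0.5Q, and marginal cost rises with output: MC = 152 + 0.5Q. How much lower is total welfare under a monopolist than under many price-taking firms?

TS falls by 544.5

Competitive equilibrium sets price equal to marginal cost: 251 − 0.5Q = 152 + 0.5Q, so Q = 99 and P = 201.5.
CS = ½·(251 − 201.5)·99 = 2450.25; PS = (201.5·99 − 152·99 − ½·0.5·99²) = 2450.25; TS = 4900.5.
Monopoly sets MR = MC: 251 − Q = 152 + 0.5Q ⇒ Q = 66, P = 251 − 0.5·66 = 218.
CS = ½·(251 − 218)·66 = 1089; PS = (218·66 − 152·66 − ½·0.5·66²) = 3267; TS = 4356.
Change in total welfare: 4356 − 4900.5 = −544.5.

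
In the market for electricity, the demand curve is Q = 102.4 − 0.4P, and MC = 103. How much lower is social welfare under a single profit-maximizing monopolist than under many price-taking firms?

Inverting demand: P = 256 − 2.5Q.
Competitive firms price at marginal cost: P = 103, giving Q = 61.2.
CS = ½·(256 − 103)·61.2 = 4681.8; PS = (103 − 103)·61.2 = 0; TS = 4681.8.
The monopolist equates marginal revenue to marginal cost: 256 − 5Q = 103, so Q = 30.6. From demand, P = 179.5.
CS = ½·(256 − 179.5)·30.6 = 1170.45; PS = (179.5 − 103)·30.6 = 2340.9; TS = 3511.35.
Change in social welfare: 3511.35 − 4681.8 = −1170.45.

TS falls by 1170.45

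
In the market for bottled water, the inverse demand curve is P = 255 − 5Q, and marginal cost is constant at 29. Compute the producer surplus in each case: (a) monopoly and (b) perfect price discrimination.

The monopolist equates marginal revenue to marginal cost: 255 − 10Q = 29, so Q = 22.6. From demand, P = 142.
PS = (142 − 29)·22.6 = 2553.8.
A perfectly discriminating monopolist sells every unit with P(Q) ≥ MC(Q), so output equals the competitive quantity Q = 45.2. Each buyer pays their reservation price, so CS = 0 and the firm captures all surplus.
PS = ½·(255 − 29)·45.2 = 5107.6.

Monopoly: PS = 2553.8; Perfect PD: PS = 5107.6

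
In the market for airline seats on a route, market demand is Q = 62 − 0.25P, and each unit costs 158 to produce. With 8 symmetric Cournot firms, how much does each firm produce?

q_i = 2.5

Inverting demand: P = 248 − 4Q.
In a 8-firm Cournot equilibrium, symmetry and the first-order condition give q = (248 − 158)/(36) = 2.5. So Q = 20 and P = 168.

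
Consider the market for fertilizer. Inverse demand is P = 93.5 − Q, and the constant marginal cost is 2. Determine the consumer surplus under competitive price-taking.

CS = 4186.125

Competitive firms price at marginal cost: P = 2, giving Q = 91.5.
CS = ½·(93.5 − 2)·91.5 = 4186.125.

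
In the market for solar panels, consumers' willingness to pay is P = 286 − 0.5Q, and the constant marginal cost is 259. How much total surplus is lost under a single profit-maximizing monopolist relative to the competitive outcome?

Competitive firms price at marginal cost: P = 259, giving Q = 54.
A monopolist chooses Q where MR = MC. MR = 286 − Q; setting this equal to 259 gives Q = 27 and P = 272.5.
DWL is the triangle between Q = 27 and Q = 54: ½·(54 − 27)·(272.5 − 259) = 182.25.

DWL = 182.25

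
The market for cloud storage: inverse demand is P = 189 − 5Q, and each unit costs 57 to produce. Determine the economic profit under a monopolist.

Profit = 871.2

Monopoly sets MR = MC: 189 − 10Q = 57 ⇒ Q = 13.2, P = 189 − 5·13.2 = 123.
Profit = (123 − 57)·13.2 = 871.2.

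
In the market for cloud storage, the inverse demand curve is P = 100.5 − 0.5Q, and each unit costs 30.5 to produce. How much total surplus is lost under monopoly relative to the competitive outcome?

Perfect competition: P = MC = 30.5, so 100.5 − 0.5Q = 30.5 and Q = 140.
The monopolist equates marginal revenue to marginal cost: 100.5 − Q = 30.5, so Q = 70. From demand, P = 65.5.
DWL is the triangle between Q = 70 and Q = 140: ½·(140 − 70)·(65.5 − 30.5) = 1225.

DWL = 1225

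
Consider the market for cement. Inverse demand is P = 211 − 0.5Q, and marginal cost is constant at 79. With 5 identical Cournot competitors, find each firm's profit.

π_i = 968

In a 5-firm Cournot equilibrium, symmetry and the first-order condition give q = (211 − 79)/(3) = 44. So Q = 220 and P = 101.
Each firm's profit = (101 − 79)·44 = 968.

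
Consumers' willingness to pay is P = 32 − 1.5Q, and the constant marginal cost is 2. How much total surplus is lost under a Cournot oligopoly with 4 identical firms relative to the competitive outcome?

Under competition P = MC = 2, so Q = (32 − 2)/1.5 = 20.
With 4 symmetric Cournot firms, each firm's FOC gives 32 − 7.5q = 2, so q = 4, Q = 4·4 = 16, and P = 8.
DWL is the triangle between Q = 16 and Q = 20: ½·(20 − 16)·(8 − 2) = 12.

DWL = 12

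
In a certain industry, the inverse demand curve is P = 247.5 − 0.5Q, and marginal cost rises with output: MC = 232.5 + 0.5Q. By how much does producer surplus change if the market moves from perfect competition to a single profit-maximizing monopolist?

PS rises by 18.75

Under competition P = MC: 247.5 − 0.5Q = 232.5 + 0.5Q ⇒ Q = 15, P = 240.
PS = P·Q − VC(Q) = 240·15 − (232.5·15 + ½·0.5·15²) = 56.25.
The monopolist equates marginal revenue to marginal cost: 247.5 − Q = 232.5 + 0.5Q, so Q = 10. From demand, P = 242.5.
PS = P·Q − VC(Q) = 242.5·10 − (232.5·10 + ½·0.5·10²) = 75.
Change in producer surplus: 75 − 56.25 = 18.75.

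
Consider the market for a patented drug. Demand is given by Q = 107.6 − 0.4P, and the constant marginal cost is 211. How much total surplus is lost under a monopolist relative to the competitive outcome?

DWL = 168.2

Inverting demand: P = 269 − 2.5Q.
Under competition P = MC = 211, so Q = (269 − 211)/2.5 = 23.2.
The monopolist equates marginal revenue to marginal cost: 269 − 5Q = 211, so Q = 11.6. From demand, P = 240.
DWL is the triangle between Q = 11.6 and Q = 23.2: ½·(23.2 − 11.6)·(240 − 211) = 168.2.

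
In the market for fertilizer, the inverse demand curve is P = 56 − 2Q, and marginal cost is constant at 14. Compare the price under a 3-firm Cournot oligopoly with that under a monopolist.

In a 3-firm Cournot equilibrium, symmetry and the first-order condition give q = (56 − 14)/(8) = 5.25. So Q = 15.75 and P = 24.5.
A monopolist chooses Q where MR = MC. MR = 56 − 4Q; setting this equal to 14 gives Q = 10.5 and P = 35.

Cournot: P = 24.5; Monopoly: P = 35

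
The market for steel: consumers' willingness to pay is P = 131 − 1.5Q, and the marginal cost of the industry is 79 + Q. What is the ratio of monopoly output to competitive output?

A monopolist chooses Q where MR = MC. MR = 131 − 3Q; setting this equal to 79 + Q gives Q = 13 and P = 111.5.
Competitive equilibrium sets price equal to marginal cost: 131 − 1.5Q = 79 + Q, so Q = 20.8 and P = 99.8.
Ratio Q_m/Q_c = 13/20.8 = 0.625.

Q_m/Q_c = 0.625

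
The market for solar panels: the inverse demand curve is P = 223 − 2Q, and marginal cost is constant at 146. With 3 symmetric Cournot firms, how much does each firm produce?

q_i = 9.625

In a 3-firm Cournot equilibrium, symmetry and the first-order condition give q = (223 − 146)/(8) = 9.625. So Q = 28.875 and P = 165.25.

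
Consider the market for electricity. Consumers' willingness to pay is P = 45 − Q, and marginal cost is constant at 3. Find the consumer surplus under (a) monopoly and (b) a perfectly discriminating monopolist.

A monopolist chooses Q where MR = MC. MR = 45 − 2Q; setting this equal to 3 gives Q = 21 and P = 24.
CS = ½·(45 − 24)·21 = 220.5.
Under first-degree price discrimination the firm charges each unit its demand price and produces up to where P = MC, i.e. Q = 42. Consumer surplus is zero; producer surplus equals total surplus.
CS = 0.

Monopoly: CS = 220.5; Perfect PD: CS = 0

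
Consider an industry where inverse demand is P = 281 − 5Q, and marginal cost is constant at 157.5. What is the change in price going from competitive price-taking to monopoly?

P rises by 61.75

Perfect competition: P = MC = 157.5, so 281 − 5Q = 157.5 and Q = 24.7.
Monopoly sets MR = MC: 281 − 10Q = 157.5 ⇒ Q = 12.35, P = 281 − 5·12.35 = 219.25.
Change in price: 219.25 − 157.5 = 61.75.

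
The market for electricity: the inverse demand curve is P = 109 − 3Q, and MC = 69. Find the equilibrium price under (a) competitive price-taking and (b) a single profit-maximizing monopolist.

Competition: P = 69; Monopoly: P = 89

Perfect competition: P = MC = 69, so 109 − 3Q = 69 and Q = 40/3.
The monopolist equates marginal revenue to marginal cost: 109 − 6Q = 69, so Q = 20/3. From demand, P = 89.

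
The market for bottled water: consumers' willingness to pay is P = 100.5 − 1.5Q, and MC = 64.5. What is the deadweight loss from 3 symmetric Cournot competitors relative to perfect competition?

DWL = 27

Perfect competition: P = MC = 64.5, so 100.5 − 1.5Q = 64.5 and Q = 24.
In a 3-firm Cournot equilibrium, symmetry and the first-order condition give q = (100.5 − 64.5)/(6) = 6. So Q = 18 and P = 73.5.
DWL is the triangle between Q = 18 and Q = 24: ½·(24 − 18)·(73.5 − 64.5) = 27.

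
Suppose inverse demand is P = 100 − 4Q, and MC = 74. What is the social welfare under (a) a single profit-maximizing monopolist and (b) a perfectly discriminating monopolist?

A monopolist chooses Q where MR = MC. MR = 100 − 8Q; setting this equal to 74 gives Q = 3.25 and P = 87.
CS = ½·(100 − 87)·3.25 = 21.125; PS = (87 − 74)·3.25 = 42.25; TS = 63.375.
A perfectly discriminating monopolist sells every unit with P(Q) ≥ MC(Q), so output equals the competitive quantity Q = 6.5. Each buyer pays their reservation price, so CS = 0 and the firm captures all surplus.
TS = 84.5 (equal to competitive TS).

Monopoly: TS = 63.375; Perfect PD: TS = 84.5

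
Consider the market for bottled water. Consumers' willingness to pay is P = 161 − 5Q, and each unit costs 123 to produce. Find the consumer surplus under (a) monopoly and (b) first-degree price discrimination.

Monopoly sets MR = MC: 161 − 10Q = 123 ⇒ Q = 3.8, P = 161 − 5·3.8 = 142.
CS = ½·(161 − 142)·3.8 = 36.1.
A perfectly discriminating monopolist sells every unit with P(Q) ≥ MC(Q), so output equals the competitive quantity Q = 7.6. Each buyer pays their reservation price, so CS = 0 and the firm captures all surplus.
CS = 0.

Monopoly: CS = 36.1; Perfect PD: CS = 0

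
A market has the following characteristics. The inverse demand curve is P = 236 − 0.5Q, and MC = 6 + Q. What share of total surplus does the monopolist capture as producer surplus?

PS/TS = 0.8

The monopolist equates marginal revenue to marginal cost: 236 − Q = 6 + Q, so Q = 115. From demand, P = 178.5.
CS = ½·(236 − 178.5)·115 = 3306.25.
PS = P·Q − VC(Q) = 178.5·115 − (6·115 + ½·1·115²) = 13225.
Share captured = PS/TS = 13225/16531.25 = 0.8.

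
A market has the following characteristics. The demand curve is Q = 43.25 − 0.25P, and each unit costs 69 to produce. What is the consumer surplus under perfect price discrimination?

CS = 0

Inverting demand: P = 173 − 4Q.
A perfectly discriminating monopolist sells every unit with P(Q) ≥ MC(Q), so output equals the competitive quantity Q = 26. Each buyer pays their reservation price, so CS = 0 and the firm captures all surplus.
CS = 0.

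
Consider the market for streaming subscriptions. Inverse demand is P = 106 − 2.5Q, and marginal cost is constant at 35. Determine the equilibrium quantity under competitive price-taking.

Q = 28.4

Competitive firms price at marginal cost: P = 35, giving Q = 28.4.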